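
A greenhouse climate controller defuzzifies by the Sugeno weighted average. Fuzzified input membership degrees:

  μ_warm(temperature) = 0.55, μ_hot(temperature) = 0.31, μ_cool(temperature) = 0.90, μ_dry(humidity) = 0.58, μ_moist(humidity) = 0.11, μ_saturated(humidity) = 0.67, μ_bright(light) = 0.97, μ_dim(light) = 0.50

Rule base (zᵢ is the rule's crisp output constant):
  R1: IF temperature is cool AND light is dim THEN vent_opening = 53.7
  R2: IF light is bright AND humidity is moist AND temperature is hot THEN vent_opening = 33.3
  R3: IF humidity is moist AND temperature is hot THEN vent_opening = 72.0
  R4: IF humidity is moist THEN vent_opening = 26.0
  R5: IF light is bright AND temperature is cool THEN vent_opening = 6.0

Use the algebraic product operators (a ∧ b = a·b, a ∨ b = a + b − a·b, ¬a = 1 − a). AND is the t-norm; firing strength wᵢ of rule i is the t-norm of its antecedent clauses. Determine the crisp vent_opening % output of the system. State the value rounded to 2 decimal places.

23.88

R1 (z=53.7): cool=0.90, dim=0.50; AND[a·b] → w = 0.4500
R2 (z=33.3): bright=0.97, moist=0.11, hot=0.31; AND[a·b] → w = 0.0331
R3 (z=72.0): moist=0.11, hot=0.31; AND[a·b] → w = 0.0341
R4 (z=26.0): moist=0.11 → w = 0.1100
R5 (z=6.0): bright=0.97, cool=0.90; AND[a·b] → w = 0.8730
Weighted average = (0.4500·53.7 + 0.0331·33.3 + 0.0341·72.0 + 0.1100·26.0 + 0.8730·6.0) / (0.4500 + 0.0331 + 0.0341 + 0.1100 + 0.8730)
  = 35.8197 / 1.5002 = 23.88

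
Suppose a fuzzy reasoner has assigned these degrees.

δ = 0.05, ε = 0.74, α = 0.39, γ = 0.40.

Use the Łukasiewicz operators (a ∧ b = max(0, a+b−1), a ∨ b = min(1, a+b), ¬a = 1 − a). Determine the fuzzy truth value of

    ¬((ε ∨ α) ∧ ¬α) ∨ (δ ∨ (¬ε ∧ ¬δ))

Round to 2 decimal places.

ε ∨ α = min(1, a+b) on (0.74, 0.39) = 1.00
¬α = 1 − 0.39 = 0.61
(ε ∨ α) ∧ ¬α = max(0, a+b−1) on (1.00, 0.61) = 0.61
¬((ε ∨ α) ∧ ¬α) = 1 − 0.61 = 0.39
¬ε = 1 − 0.74 = 0.26
¬δ = 1 − 0.05 = 0.95
¬ε ∧ ¬δ = max(0, a+b−1) on (0.26, 0.95) = 0.21
δ ∨ (¬ε ∧ ¬δ) = min(1, a+b) on (0.05, 0.21) = 0.26
¬((ε ∨ α) ∧ ¬α) ∨ (δ ∨ (¬ε ∧ ¬δ)) = min(1, a+b) on (0.39, 0.26) = 0.65

0.65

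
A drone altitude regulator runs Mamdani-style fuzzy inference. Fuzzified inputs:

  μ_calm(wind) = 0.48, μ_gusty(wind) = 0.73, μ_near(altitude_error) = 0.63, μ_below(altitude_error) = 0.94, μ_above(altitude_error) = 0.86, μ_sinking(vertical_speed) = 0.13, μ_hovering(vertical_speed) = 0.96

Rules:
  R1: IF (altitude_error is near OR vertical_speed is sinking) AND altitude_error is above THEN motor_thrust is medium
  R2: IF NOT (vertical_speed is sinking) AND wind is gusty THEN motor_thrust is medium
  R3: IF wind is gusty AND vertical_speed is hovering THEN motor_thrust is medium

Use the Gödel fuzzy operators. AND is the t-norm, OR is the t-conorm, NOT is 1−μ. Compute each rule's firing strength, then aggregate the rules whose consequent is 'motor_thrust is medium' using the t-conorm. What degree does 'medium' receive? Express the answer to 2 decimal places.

0.73

R1: (near=0.63 OR sinking=0.13) = 0.63; AND[min(a, b)] with above=0.86 → w = 0.63
R2: ¬sinking=1−0.13=0.87, gusty=0.73; AND[min(a, b)] → w = 0.73
R3: gusty=0.73, hovering=0.96; AND[min(a, b)] → w = 0.73
Rules with consequent 'medium': {R1, R2, R3} → strengths 0.63, 0.73, 0.73
Aggregate via t-conorm [max(a, b)]: 0.73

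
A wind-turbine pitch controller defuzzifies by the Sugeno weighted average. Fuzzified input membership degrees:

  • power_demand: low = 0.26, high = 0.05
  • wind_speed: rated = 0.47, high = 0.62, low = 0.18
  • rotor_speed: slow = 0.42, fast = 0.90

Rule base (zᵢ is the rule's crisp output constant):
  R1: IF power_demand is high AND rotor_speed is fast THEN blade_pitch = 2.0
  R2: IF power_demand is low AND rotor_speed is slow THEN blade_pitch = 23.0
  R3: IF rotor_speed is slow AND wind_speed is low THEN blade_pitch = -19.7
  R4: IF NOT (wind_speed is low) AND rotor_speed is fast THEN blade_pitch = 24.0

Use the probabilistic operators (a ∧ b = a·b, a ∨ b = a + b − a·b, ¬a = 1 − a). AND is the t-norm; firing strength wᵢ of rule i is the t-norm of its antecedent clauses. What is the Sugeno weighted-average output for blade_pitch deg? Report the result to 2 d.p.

19.45

R1 (z=2.0): high=0.05, fast=0.90; AND[a·b] → w = 0.0450
R2 (z=23.0): low=0.26, slow=0.42; AND[a·b] → w = 0.1092
R3 (z=-19.7): slow=0.42, low=0.18; AND[a·b] → w = 0.0756
R4 (z=24.0): ¬low=1−0.18=0.82, fast=0.90; AND[a·b] → w = 0.7380
Weighted average = (0.0450·2.0 + 0.1092·23.0 + 0.0756·-19.7 + 0.7380·24.0) / (0.0450 + 0.1092 + 0.0756 + 0.7380)
  = 18.8243 / 0.9678 = 19.45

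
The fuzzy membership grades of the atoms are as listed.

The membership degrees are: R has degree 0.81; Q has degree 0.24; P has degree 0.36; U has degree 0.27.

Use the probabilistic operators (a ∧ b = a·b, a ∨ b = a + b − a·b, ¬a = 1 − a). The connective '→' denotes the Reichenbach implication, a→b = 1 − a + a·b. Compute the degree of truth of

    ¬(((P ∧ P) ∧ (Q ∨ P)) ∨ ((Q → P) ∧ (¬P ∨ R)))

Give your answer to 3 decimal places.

0.197

P ∧ P = a·b on (0.3600, 0.3600) = 0.1296
Q ∨ P = a + b − a·b on (0.2400, 0.3600) = 0.5136
(P ∧ P) ∧ (Q ∨ P) = a·b on (0.1296, 0.5136) = 0.0666
Q → P  [Reichenbach: 1 − a + a·b] with a=0.2400, b=0.3600 → 0.8464
¬P = 1 − 0.3600 = 0.6400
¬P ∨ R = a + b − a·b on (0.6400, 0.8100) = 0.9316
(Q → P) ∧ (¬P ∨ R) = a·b on (0.8464, 0.9316) = 0.7885
((P ∧ P) ∧ (Q ∨ P)) ∨ ((Q → P) ∧ (¬P ∨ R)) = a + b − a·b on (0.0666, 0.7885) = 0.8026
¬(((P ∧ P) ∧ (Q ∨ P)) ∨ ((Q → P) ∧ (¬P ∨ R))) = 1 − 0.8026 = 0.1974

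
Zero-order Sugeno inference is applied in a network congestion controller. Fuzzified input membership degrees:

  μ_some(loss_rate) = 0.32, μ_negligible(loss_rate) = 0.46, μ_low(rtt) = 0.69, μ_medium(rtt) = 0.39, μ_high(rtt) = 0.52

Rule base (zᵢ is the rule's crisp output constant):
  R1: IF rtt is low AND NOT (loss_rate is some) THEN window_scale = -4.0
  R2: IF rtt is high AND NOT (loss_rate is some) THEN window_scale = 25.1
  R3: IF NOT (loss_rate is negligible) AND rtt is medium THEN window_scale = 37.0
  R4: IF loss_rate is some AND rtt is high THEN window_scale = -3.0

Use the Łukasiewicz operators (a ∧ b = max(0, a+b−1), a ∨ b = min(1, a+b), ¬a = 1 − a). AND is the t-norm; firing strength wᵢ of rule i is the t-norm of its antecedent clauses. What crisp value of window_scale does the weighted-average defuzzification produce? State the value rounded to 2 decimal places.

R1 (z=-4.0): low=0.69, ¬some=1−0.32=0.68; AND[max(0, a+b−1)] → w = 0.37
R2 (z=25.1): high=0.52, ¬some=1−0.32=0.68; AND[max(0, a+b−1)] → w = 0.20
R3 (z=37.0): ¬negligible=1−0.46=0.54, medium=0.39; AND[max(0, a+b−1)] → w = 0.00
R4 (z=-3.0): some=0.32, high=0.52; AND[max(0, a+b−1)] → w = 0.00
Weighted average = (0.37·-4.0 + 0.20·25.1 + 0.00·37.0 + 0.00·-3.0) / (0.37 + 0.20 + 0.00 + 0.00)
  = 3.5400 / 0.5700 = 6.21

6.21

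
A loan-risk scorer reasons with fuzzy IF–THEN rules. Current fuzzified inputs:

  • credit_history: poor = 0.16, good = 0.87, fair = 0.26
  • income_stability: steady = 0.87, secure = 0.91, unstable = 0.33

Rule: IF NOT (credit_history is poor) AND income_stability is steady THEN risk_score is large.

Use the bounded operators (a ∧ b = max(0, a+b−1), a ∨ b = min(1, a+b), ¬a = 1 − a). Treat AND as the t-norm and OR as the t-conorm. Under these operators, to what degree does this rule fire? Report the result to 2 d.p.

firing strength: ¬poor=1−0.16=0.84, steady=0.87; AND[max(0, a+b−1)] → w = 0.71

0.71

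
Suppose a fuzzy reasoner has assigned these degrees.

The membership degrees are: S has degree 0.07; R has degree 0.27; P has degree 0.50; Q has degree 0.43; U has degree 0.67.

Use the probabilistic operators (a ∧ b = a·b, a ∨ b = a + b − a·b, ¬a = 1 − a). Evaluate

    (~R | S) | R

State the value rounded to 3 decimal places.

~R = 1 − 0.2700 = 0.7300
~R | S = a + b − a·b on (0.7300, 0.0700) = 0.7489
(~R | S) | R = a + b − a·b on (0.7489, 0.2700) = 0.8167

0.817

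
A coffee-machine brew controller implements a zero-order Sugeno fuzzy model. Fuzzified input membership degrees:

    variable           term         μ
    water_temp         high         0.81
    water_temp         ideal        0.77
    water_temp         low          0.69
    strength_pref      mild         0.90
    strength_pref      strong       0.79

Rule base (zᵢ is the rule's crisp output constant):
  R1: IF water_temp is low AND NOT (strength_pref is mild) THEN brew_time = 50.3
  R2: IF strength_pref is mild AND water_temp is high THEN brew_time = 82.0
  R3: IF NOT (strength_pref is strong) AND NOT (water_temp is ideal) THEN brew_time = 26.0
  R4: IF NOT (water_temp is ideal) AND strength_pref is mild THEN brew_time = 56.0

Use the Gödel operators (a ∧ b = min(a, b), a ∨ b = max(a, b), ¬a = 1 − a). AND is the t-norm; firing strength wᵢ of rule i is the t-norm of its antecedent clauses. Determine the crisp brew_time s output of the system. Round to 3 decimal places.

R1 (z=50.3): low=0.69, ¬mild=1−0.90=0.10; AND[min(a, b)] → w = 0.10
R2 (z=82.0): mild=0.90, high=0.81; AND[min(a, b)] → w = 0.81
R3 (z=26.0): ¬strong=1−0.79=0.21, ¬ideal=1−0.77=0.23; AND[min(a, b)] → w = 0.21
R4 (z=56.0): ¬ideal=1−0.77=0.23, mild=0.90; AND[min(a, b)] → w = 0.23
Weighted average = (0.10·50.3 + 0.81·82.0 + 0.21·26.0 + 0.23·56.0) / (0.10 + 0.81 + 0.21 + 0.23)
  = 89.7900 / 1.3500 = 66.511

66.511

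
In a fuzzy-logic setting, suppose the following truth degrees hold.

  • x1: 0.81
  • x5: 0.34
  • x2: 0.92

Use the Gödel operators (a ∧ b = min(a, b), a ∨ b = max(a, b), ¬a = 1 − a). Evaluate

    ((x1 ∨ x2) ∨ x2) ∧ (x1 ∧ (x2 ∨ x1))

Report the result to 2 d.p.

x1 ∨ x2 = max(a, b) on (0.81, 0.92) = 0.92
(x1 ∨ x2) ∨ x2 = max(a, b) on (0.92, 0.92) = 0.92
x2 ∨ x1 = max(a, b) on (0.92, 0.81) = 0.92
x1 ∧ (x2 ∨ x1) = min(a, b) on (0.81, 0.92) = 0.81
((x1 ∨ x2) ∨ x2) ∧ (x1 ∧ (x2 ∨ x1)) = min(a, b) on (0.92, 0.81) = 0.81

0.81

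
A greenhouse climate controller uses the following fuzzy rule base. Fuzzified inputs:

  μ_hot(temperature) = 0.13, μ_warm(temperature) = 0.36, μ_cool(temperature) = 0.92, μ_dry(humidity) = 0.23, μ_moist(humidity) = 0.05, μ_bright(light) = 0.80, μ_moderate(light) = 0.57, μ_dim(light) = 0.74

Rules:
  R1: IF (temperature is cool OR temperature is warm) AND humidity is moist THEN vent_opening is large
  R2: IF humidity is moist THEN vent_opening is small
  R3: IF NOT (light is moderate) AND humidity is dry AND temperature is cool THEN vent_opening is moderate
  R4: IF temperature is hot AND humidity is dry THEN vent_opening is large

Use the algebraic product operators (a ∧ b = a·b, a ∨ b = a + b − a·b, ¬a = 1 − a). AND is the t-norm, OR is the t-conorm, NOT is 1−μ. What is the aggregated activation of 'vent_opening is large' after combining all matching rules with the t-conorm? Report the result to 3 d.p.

R1: (cool=0.92 OR warm=0.36) = 0.9488; AND[a·b] with moist=0.05 → w = 0.0474
R2: moist=0.05 → w = 0.0500
R3: ¬moderate=1−0.57=0.43, dry=0.23, cool=0.92; AND[a·b] → w = 0.0910
R4: hot=0.13, dry=0.23; AND[a·b] → w = 0.0299
Rules with consequent 'large': {R1, R4} → strengths 0.0474, 0.0299
Aggregate via t-conorm [a + b − a·b]: 0.0759

0.076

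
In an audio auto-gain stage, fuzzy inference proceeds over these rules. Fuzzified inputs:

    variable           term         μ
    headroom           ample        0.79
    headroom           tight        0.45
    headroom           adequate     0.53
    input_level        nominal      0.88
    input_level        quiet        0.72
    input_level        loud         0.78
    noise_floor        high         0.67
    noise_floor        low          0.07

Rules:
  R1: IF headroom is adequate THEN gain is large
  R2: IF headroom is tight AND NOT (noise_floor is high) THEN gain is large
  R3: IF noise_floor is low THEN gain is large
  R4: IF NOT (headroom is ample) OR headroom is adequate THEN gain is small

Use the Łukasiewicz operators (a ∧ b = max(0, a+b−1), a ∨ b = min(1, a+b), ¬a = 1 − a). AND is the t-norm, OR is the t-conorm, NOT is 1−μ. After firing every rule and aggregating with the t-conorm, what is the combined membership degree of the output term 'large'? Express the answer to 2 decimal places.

R1: adequate=0.53 → w = 0.53
R2: tight=0.45, ¬high=1−0.67=0.33; AND[max(0, a+b−1)] → w = 0.00
R3: low=0.07 → w = 0.07
R4: ¬ample=1−0.79=0.21, adequate=0.53; OR[min(1, a+b)] → w = 0.74
Rules with consequent 'large': {R1, R2, R3} → strengths 0.53, 0.00, 0.07
Aggregate via t-conorm [min(1, a+b)]: 0.60

0.60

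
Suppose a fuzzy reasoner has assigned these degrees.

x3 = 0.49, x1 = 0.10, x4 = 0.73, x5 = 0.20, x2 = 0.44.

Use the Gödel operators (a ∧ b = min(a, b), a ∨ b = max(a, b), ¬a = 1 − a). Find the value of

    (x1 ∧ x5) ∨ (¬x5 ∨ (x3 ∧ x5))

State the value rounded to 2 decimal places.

0.80

x1 ∧ x5 = min(a, b) on (0.10, 0.20) = 0.10
¬x5 = 1 − 0.20 = 0.80
x3 ∧ x5 = min(a, b) on (0.49, 0.20) = 0.20
¬x5 ∨ (x3 ∧ x5) = max(a, b) on (0.80, 0.20) = 0.80
(x1 ∧ x5) ∨ (¬x5 ∨ (x3 ∧ x5)) = max(a, b) on (0.10, 0.80) = 0.80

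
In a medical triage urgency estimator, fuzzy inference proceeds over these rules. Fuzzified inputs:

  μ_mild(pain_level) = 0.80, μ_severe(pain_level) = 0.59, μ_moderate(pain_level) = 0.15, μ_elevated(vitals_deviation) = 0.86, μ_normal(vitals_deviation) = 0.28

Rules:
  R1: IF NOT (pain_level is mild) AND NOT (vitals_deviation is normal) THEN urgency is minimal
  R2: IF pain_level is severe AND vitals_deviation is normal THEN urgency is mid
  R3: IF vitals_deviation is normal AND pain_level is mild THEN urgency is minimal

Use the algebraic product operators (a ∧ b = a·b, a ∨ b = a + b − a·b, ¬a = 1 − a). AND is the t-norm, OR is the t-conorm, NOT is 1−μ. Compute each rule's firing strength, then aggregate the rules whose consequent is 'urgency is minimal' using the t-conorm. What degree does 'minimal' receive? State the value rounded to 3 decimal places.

0.336

R1: ¬mild=1−0.80=0.20, ¬normal=1−0.28=0.72; AND[a·b] → w = 0.1440
R2: severe=0.59, normal=0.28; AND[a·b] → w = 0.1652
R3: normal=0.28, mild=0.80; AND[a·b] → w = 0.2240
Rules with consequent 'minimal': {R1, R3} → strengths 0.1440, 0.2240
Aggregate via t-conorm [a + b − a·b]: 0.3357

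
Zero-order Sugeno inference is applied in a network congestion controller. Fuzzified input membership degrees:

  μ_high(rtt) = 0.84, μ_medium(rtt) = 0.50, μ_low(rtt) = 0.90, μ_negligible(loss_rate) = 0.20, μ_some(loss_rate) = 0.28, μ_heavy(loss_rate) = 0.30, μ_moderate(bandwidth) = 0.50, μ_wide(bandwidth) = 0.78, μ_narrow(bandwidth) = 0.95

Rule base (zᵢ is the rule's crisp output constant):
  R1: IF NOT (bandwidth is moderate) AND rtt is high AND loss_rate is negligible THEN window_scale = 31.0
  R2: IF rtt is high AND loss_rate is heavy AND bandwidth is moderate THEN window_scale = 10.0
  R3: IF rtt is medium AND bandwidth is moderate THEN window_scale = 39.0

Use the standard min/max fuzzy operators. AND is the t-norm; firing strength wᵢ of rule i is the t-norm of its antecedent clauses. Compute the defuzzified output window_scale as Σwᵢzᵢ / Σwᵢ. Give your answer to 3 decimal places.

R1 (z=31.0): ¬moderate=1−0.50=0.50, high=0.84, negligible=0.20; AND[min(a, b)] → w = 0.20
R2 (z=10.0): high=0.84, heavy=0.30, moderate=0.50; AND[min(a, b)] → w = 0.30
R3 (z=39.0): medium=0.50, moderate=0.50; AND[min(a, b)] → w = 0.50
Weighted average = (0.20·31.0 + 0.30·10.0 + 0.50·39.0) / (0.20 + 0.30 + 0.50)
  = 28.7000 / 1.0000 = 28.700

28.700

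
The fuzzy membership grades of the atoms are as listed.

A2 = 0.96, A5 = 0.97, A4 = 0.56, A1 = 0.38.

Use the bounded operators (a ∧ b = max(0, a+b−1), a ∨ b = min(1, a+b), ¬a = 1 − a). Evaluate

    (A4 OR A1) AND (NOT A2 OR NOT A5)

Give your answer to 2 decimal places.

0.01

A4 OR A1 = min(1, a+b) on (0.56, 0.38) = 0.94
NOT A2 = 1 − 0.96 = 0.04
NOT A5 = 1 − 0.97 = 0.03
NOT A2 OR NOT A5 = min(1, a+b) on (0.04, 0.03) = 0.07
(A4 OR A1) AND (NOT A2 OR NOT A5) = max(0, a+b−1) on (0.94, 0.07) = 0.01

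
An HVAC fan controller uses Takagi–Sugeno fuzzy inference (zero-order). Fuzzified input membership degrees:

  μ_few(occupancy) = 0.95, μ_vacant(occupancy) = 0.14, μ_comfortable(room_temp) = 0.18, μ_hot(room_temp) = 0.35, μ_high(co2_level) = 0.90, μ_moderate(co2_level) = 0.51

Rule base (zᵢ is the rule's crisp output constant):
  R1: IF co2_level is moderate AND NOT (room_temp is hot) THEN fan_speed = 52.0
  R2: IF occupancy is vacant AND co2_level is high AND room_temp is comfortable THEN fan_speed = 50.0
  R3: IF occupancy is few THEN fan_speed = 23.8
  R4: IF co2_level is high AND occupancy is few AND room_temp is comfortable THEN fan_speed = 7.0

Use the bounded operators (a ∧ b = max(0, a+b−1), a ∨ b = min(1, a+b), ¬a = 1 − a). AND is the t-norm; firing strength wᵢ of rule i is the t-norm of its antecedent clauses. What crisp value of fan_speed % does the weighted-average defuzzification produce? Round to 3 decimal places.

R1 (z=52.0): moderate=0.51, ¬hot=1−0.35=0.65; AND[max(0, a+b−1)] → w = 0.16
R2 (z=50.0): vacant=0.14, high=0.90, comfortable=0.18; AND[max(0, a+b−1)] → w = 0.00
R3 (z=23.8): few=0.95 → w = 0.95
R4 (z=7.0): high=0.90, few=0.95, comfortable=0.18; AND[max(0, a+b−1)] → w = 0.03
Weighted average = (0.16·52.0 + 0.00·50.0 + 0.95·23.8 + 0.03·7.0) / (0.16 + 0.00 + 0.95 + 0.03)
  = 31.1400 / 1.1400 = 27.316

27.316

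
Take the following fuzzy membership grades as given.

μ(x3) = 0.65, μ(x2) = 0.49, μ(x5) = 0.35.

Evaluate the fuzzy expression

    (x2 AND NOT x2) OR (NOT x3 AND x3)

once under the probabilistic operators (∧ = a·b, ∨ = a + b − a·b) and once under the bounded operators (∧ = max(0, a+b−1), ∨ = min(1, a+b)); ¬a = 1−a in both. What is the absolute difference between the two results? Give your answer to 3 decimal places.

Under probabilistic:
  NOT x2 = 1 − 0.4900 = 0.5100
  x2 AND NOT x2 = a·b on (0.4900, 0.5100) = 0.2499
  NOT x3 = 1 − 0.6500 = 0.3500
  NOT x3 AND x3 = a·b on (0.3500, 0.6500) = 0.2275
  (x2 AND NOT x2) OR (NOT x3 AND x3) = a + b − a·b on (0.2499, 0.2275) = 0.4205
  → value = 0.4205
Under bounded:
  NOT x2 = 1 − 0.49 = 0.51
  x2 AND NOT x2 = max(0, a+b−1) on (0.49, 0.51) = 0.00
  NOT x3 = 1 − 0.65 = 0.35
  NOT x3 AND x3 = max(0, a+b−1) on (0.35, 0.65) = 0.00
  (x2 AND NOT x2) OR (NOT x3 AND x3) = min(1, a+b) on (0.00, 0.00) = 0.00
  → value = 0.0000
|0.4205 − 0.0000| = 0.421

0.421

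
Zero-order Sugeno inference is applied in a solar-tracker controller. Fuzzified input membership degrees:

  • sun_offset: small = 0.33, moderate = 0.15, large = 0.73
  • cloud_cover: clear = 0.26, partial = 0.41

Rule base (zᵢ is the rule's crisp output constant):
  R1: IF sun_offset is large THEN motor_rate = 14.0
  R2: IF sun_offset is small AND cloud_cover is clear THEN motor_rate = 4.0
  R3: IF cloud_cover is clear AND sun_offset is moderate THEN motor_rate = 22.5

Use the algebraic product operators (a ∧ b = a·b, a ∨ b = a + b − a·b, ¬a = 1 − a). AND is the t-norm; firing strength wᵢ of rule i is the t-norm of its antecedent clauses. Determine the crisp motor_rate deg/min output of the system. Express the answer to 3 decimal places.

13.384

R1 (z=14.0): large=0.73 → w = 0.7300
R2 (z=4.0): small=0.33, clear=0.26; AND[a·b] → w = 0.0858
R3 (z=22.5): clear=0.26, moderate=0.15; AND[a·b] → w = 0.0390
Weighted average = (0.7300·14.0 + 0.0858·4.0 + 0.0390·22.5) / (0.7300 + 0.0858 + 0.0390)
  = 11.4407 / 0.8548 = 13.384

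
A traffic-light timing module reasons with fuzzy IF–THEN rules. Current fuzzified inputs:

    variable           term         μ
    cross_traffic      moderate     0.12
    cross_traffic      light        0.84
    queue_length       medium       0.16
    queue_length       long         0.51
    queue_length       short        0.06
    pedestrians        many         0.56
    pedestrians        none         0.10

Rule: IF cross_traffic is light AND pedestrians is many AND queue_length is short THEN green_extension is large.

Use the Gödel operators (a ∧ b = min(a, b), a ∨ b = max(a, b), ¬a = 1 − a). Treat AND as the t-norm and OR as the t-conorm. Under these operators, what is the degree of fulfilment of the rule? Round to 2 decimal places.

0.06

firing strength: light=0.84, many=0.56, short=0.06; AND[min(a, b)] → w = 0.06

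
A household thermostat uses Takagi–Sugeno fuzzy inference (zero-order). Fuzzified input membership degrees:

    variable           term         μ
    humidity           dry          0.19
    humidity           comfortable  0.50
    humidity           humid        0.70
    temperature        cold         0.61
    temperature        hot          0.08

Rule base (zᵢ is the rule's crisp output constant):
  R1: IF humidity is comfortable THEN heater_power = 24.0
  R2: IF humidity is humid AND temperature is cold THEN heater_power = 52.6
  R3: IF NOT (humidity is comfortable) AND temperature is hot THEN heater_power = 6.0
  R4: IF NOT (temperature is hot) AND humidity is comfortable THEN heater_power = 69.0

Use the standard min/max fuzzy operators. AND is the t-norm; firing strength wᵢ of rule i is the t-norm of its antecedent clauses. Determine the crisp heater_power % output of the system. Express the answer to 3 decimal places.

R1 (z=24.0): comfortable=0.50 → w = 0.50
R2 (z=52.6): humid=0.70, cold=0.61; AND[min(a, b)] → w = 0.61
R3 (z=6.0): ¬comfortable=1−0.50=0.50, hot=0.08; AND[min(a, b)] → w = 0.08
R4 (z=69.0): ¬hot=1−0.08=0.92, comfortable=0.50; AND[min(a, b)] → w = 0.50
Weighted average = (0.50·24.0 + 0.61·52.6 + 0.08·6.0 + 0.50·69.0) / (0.50 + 0.61 + 0.08 + 0.50)
  = 79.0660 / 1.6900 = 46.785

46.785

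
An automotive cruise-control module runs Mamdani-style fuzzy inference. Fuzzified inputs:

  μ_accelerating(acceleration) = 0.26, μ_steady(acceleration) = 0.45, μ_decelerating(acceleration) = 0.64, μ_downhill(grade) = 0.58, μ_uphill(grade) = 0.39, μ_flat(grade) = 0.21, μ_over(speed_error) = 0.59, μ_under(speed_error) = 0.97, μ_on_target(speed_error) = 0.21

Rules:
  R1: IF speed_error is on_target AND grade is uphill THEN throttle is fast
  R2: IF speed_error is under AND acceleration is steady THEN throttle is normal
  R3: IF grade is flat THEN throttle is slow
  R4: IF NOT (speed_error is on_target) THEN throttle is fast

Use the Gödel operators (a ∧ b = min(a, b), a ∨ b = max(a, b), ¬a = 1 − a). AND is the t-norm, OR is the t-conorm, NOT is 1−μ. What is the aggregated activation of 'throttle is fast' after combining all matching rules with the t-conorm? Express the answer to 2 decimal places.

0.79

R1: on_target=0.21, uphill=0.39; AND[min(a, b)] → w = 0.21
R2: under=0.97, steady=0.45; AND[min(a, b)] → w = 0.45
R3: flat=0.21 → w = 0.21
R4: ¬on_target=1−0.21=0.79 → w = 0.79
Rules with consequent 'fast': {R1, R4} → strengths 0.21, 0.79
Aggregate via t-conorm [max(a, b)]: 0.79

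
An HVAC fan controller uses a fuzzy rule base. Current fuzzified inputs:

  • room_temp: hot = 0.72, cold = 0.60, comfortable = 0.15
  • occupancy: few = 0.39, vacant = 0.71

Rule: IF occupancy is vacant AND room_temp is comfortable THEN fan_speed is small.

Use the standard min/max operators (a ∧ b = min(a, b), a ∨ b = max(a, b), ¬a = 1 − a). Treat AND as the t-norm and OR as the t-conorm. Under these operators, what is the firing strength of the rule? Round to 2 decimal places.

0.15

firing strength: vacant=0.71, comfortable=0.15; AND[min(a, b)] → w = 0.15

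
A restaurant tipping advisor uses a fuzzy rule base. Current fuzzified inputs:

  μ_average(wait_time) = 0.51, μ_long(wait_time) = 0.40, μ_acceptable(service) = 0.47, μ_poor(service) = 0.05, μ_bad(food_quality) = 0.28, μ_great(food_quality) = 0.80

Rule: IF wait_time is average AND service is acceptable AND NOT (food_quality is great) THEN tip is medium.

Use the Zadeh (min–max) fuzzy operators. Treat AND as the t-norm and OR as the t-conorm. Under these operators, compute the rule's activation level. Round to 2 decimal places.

firing strength: average=0.51, acceptable=0.47, ¬great=1−0.80=0.20; AND[min(a, b)] → w = 0.20

0.20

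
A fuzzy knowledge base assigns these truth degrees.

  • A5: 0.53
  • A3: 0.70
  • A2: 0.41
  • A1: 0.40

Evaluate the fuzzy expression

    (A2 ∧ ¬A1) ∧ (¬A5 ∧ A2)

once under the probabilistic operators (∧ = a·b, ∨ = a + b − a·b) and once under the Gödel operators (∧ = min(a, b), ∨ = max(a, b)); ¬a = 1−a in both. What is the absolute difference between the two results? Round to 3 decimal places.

Under probabilistic:
  ¬A1 = 1 − 0.4000 = 0.6000
  A2 ∧ ¬A1 = a·b on (0.4100, 0.6000) = 0.2460
  ¬A5 = 1 − 0.5300 = 0.4700
  ¬A5 ∧ A2 = a·b on (0.4700, 0.4100) = 0.1927
  (A2 ∧ ¬A1) ∧ (¬A5 ∧ A2) = a·b on (0.2460, 0.1927) = 0.0474
  → value = 0.0474
Under Gödel:
  ¬A1 = 1 − 0.40 = 0.60
  A2 ∧ ¬A1 = min(a, b) on (0.41, 0.60) = 0.41
  ¬A5 = 1 − 0.53 = 0.47
  ¬A5 ∧ A2 = min(a, b) on (0.47, 0.41) = 0.41
  (A2 ∧ ¬A1) ∧ (¬A5 ∧ A2) = min(a, b) on (0.41, 0.41) = 0.41
  → value = 0.4100
|0.0474 − 0.4100| = 0.363

0.363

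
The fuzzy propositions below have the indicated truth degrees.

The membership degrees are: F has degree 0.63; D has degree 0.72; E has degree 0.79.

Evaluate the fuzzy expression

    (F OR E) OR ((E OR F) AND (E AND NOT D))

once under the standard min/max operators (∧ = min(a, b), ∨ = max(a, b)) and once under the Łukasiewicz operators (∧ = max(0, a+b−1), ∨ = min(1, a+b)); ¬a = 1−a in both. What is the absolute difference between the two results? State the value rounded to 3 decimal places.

0.210

Under standard min/max:
  F OR E = max(a, b) on (0.63, 0.79) = 0.79
  E OR F = max(a, b) on (0.79, 0.63) = 0.79
  NOT D = 1 − 0.72 = 0.28
  E AND NOT D = min(a, b) on (0.79, 0.28) = 0.28
  (E OR F) AND (E AND NOT D) = min(a, b) on (0.79, 0.28) = 0.28
  (F OR E) OR ((E OR F) AND (E AND NOT D)) = max(a, b) on (0.79, 0.28) = 0.79
  → value = 0.7900
Under Łukasiewicz:
  F OR E = min(1, a+b) on (0.63, 0.79) = 1.00
  E OR F = min(1, a+b) on (0.79, 0.63) = 1.00
  NOT D = 1 − 0.72 = 0.28
  E AND NOT D = max(0, a+b−1) on (0.79, 0.28) = 0.07
  (E OR F) AND (E AND NOT D) = max(0, a+b−1) on (1.00, 0.07) = 0.07
  (F OR E) OR ((E OR F) AND (E AND NOT D)) = min(1, a+b) on (1.00, 0.07) = 1.00
  → value = 1.0000
|0.7900 − 1.0000| = 0.210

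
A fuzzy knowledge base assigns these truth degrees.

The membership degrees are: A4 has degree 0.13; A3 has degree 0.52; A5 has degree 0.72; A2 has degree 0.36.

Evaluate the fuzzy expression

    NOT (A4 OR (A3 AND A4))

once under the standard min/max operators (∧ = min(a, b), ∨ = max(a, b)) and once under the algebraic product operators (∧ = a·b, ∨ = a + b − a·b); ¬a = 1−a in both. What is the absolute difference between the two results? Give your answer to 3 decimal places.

0.059

Under standard min/max:
  A3 AND A4 = min(a, b) on (0.52, 0.13) = 0.13
  A4 OR (A3 AND A4) = max(a, b) on (0.13, 0.13) = 0.13
  NOT (A4 OR (A3 AND A4)) = 1 − 0.13 = 0.87
  → value = 0.8700
Under algebraic product:
  A3 AND A4 = a·b on (0.5200, 0.1300) = 0.0676
  A4 OR (A3 AND A4) = a + b − a·b on (0.1300, 0.0676) = 0.1888
  NOT (A4 OR (A3 AND A4)) = 1 − 0.1888 = 0.8112
  → value = 0.8112
|0.8700 − 0.8112| = 0.059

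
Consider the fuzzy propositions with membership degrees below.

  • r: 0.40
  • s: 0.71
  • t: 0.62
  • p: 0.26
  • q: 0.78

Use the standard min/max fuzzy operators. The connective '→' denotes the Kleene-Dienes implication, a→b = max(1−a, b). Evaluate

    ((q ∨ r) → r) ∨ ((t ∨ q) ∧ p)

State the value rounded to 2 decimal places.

0.40

q ∨ r = max(a, b) on (0.78, 0.40) = 0.78
(q ∨ r) → r  [Kleene-Dienes: max(1−a, b)] with a=0.78, b=0.40 → 0.40
t ∨ q = max(a, b) on (0.62, 0.78) = 0.78
(t ∨ q) ∧ p = min(a, b) on (0.78, 0.26) = 0.26
((q ∨ r) → r) ∨ ((t ∨ q) ∧ p) = max(a, b) on (0.40, 0.26) = 0.40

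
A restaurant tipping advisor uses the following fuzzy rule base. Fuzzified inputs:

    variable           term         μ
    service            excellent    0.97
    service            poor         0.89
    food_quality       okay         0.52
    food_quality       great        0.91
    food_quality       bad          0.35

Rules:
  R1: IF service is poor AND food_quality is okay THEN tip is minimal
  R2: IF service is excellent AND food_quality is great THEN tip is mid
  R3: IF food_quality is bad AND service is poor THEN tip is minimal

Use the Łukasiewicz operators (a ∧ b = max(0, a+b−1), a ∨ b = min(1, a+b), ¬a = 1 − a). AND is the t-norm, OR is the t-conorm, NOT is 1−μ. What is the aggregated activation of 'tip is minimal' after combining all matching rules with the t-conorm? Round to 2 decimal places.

R1: poor=0.89, okay=0.52; AND[max(0, a+b−1)] → w = 0.41
R2: excellent=0.97, great=0.91; AND[max(0, a+b−1)] → w = 0.88
R3: bad=0.35, poor=0.89; AND[max(0, a+b−1)] → w = 0.24
Rules with consequent 'minimal': {R1, R3} → strengths 0.41, 0.24
Aggregate via t-conorm [min(1, a+b)]: 0.65

0.65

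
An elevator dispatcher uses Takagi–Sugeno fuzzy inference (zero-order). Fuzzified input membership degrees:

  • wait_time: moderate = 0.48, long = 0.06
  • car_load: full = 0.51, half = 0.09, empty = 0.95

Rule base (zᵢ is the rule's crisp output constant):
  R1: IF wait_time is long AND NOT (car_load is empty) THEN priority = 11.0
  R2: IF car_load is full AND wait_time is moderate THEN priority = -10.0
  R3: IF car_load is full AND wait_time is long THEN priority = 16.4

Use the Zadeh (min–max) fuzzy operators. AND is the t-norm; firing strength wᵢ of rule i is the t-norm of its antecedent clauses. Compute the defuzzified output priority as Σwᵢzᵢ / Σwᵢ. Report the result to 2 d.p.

R1 (z=11.0): long=0.06, ¬empty=1−0.95=0.05; AND[min(a, b)] → w = 0.05
R2 (z=-10.0): full=0.51, moderate=0.48; AND[min(a, b)] → w = 0.48
R3 (z=16.4): full=0.51, long=0.06; AND[min(a, b)] → w = 0.06
Weighted average = (0.05·11.0 + 0.48·-10.0 + 0.06·16.4) / (0.05 + 0.48 + 0.06)
  = -3.2660 / 0.5900 = -5.54

-5.54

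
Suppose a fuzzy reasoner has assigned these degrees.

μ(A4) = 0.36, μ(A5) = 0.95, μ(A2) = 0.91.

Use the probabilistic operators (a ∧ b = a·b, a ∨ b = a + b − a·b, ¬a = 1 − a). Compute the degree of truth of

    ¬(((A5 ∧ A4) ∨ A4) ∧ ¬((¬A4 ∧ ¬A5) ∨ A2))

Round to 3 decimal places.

A5 ∧ A4 = a·b on (0.9500, 0.3600) = 0.3420
(A5 ∧ A4) ∨ A4 = a + b − a·b on (0.3420, 0.3600) = 0.5789
¬A4 = 1 − 0.3600 = 0.6400
¬A5 = 1 − 0.9500 = 0.0500
¬A4 ∧ ¬A5 = a·b on (0.6400, 0.0500) = 0.0320
(¬A4 ∧ ¬A5) ∨ A2 = a + b − a·b on (0.0320, 0.9100) = 0.9129
¬((¬A4 ∧ ¬A5) ∨ A2) = 1 − 0.9129 = 0.0871
((A5 ∧ A4) ∨ A4) ∧ ¬((¬A4 ∧ ¬A5) ∨ A2) = a·b on (0.5789, 0.0871) = 0.0504
¬(((A5 ∧ A4) ∨ A4) ∧ ¬((¬A4 ∧ ¬A5) ∨ A2)) = 1 − 0.0504 = 0.9496

0.950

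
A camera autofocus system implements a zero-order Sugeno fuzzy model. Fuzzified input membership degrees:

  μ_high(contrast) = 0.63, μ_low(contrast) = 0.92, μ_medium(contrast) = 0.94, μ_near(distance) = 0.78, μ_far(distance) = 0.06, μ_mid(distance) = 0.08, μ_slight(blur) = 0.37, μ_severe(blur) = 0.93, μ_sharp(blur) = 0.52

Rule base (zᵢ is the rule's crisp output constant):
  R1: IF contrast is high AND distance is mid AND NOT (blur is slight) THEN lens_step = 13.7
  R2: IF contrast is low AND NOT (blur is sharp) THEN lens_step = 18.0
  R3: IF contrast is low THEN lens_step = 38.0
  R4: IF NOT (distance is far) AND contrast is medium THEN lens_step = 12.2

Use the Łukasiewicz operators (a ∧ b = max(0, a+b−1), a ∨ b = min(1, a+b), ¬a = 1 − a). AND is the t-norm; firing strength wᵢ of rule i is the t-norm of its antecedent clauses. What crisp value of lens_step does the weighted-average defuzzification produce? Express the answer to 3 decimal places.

R1 (z=13.7): high=0.63, mid=0.08, ¬slight=1−0.37=0.63; AND[max(0, a+b−1)] → w = 0.00
R2 (z=18.0): low=0.92, ¬sharp=1−0.52=0.48; AND[max(0, a+b−1)] → w = 0.40
R3 (z=38.0): low=0.92 → w = 0.92
R4 (z=12.2): ¬far=1−0.06=0.94, medium=0.94; AND[max(0, a+b−1)] → w = 0.88
Weighted average = (0.00·13.7 + 0.40·18.0 + 0.92·38.0 + 0.88·12.2) / (0.00 + 0.40 + 0.92 + 0.88)
  = 52.8960 / 2.2000 = 24.044

24.044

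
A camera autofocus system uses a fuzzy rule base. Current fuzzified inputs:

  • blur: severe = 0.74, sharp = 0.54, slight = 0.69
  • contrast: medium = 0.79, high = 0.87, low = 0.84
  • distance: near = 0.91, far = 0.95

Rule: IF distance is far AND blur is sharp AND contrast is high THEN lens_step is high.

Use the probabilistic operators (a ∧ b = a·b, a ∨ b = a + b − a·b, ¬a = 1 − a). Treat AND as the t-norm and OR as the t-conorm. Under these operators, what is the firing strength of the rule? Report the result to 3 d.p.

firing strength: far=0.95, sharp=0.54, high=0.87; AND[a·b] → w = 0.4463

0.446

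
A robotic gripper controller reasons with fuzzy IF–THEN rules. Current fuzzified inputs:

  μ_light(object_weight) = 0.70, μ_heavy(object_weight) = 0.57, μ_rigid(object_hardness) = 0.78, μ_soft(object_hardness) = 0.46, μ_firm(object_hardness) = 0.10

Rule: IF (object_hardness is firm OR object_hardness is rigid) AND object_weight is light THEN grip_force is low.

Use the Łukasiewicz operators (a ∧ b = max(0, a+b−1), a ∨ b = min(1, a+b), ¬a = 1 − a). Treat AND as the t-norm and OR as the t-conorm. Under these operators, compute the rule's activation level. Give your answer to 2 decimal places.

firing strength: (firm=0.10 OR rigid=0.78) = 0.88; AND[max(0, a+b−1)] with light=0.70 → w = 0.58

0.58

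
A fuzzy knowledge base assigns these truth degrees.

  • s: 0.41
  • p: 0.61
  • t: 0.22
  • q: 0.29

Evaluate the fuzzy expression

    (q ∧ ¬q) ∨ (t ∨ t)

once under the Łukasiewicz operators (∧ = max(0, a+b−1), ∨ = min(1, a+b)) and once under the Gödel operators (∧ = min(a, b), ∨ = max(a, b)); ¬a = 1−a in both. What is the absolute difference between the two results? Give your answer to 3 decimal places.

0.150

Under Łukasiewicz:
  ¬q = 1 − 0.29 = 0.71
  q ∧ ¬q = max(0, a+b−1) on (0.29, 0.71) = 0.00
  t ∨ t = min(1, a+b) on (0.22, 0.22) = 0.44
  (q ∧ ¬q) ∨ (t ∨ t) = min(1, a+b) on (0.00, 0.44) = 0.44
  → value = 0.4400
Under Gödel:
  ¬q = 1 − 0.29 = 0.71
  q ∧ ¬q = min(a, b) on (0.29, 0.71) = 0.29
  t ∨ t = max(a, b) on (0.22, 0.22) = 0.22
  (q ∧ ¬q) ∨ (t ∨ t) = max(a, b) on (0.29, 0.22) = 0.29
  → value = 0.2900
|0.4400 − 0.2900| = 0.150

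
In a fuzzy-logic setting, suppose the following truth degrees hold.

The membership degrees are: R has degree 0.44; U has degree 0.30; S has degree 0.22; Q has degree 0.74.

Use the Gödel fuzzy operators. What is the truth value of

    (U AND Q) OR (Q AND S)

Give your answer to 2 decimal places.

0.30

U AND Q = min(a, b) on (0.30, 0.74) = 0.30
Q AND S = min(a, b) on (0.74, 0.22) = 0.22
(U AND Q) OR (Q AND S) = max(a, b) on (0.30, 0.22) = 0.30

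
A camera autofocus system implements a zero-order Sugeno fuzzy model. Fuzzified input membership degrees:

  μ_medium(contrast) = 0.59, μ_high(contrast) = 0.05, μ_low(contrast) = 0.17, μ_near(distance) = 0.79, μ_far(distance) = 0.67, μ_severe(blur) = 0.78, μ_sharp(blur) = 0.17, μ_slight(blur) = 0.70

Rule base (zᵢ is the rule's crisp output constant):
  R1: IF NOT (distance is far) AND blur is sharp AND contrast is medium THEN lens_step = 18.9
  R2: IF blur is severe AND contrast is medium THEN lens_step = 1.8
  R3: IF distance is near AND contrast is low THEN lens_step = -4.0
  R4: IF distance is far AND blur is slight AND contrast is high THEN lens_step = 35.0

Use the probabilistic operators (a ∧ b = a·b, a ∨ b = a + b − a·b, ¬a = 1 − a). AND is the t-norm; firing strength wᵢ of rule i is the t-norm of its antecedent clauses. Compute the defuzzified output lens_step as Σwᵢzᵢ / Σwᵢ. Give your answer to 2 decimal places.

R1 (z=18.9): ¬far=1−0.67=0.33, sharp=0.17, medium=0.59; AND[a·b] → w = 0.0331
R2 (z=1.8): severe=0.78, medium=0.59; AND[a·b] → w = 0.4602
R3 (z=-4.0): near=0.79, low=0.17; AND[a·b] → w = 0.1343
R4 (z=35.0): far=0.67, slight=0.70, high=0.05; AND[a·b] → w = 0.0234
Weighted average = (0.0331·18.9 + 0.4602·1.8 + 0.1343·-4.0 + 0.0234·35.0) / (0.0331 + 0.4602 + 0.1343 + 0.0234)
  = 1.7375 / 0.6510 = 2.67

2.67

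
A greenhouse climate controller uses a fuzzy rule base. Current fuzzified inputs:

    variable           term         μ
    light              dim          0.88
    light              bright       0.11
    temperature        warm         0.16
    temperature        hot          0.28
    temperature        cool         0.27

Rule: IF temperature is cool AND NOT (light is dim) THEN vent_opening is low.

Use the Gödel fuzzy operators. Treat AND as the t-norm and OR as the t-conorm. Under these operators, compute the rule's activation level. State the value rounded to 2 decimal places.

0.12

firing strength: cool=0.27, ¬dim=1−0.88=0.12; AND[min(a, b)] → w = 0.12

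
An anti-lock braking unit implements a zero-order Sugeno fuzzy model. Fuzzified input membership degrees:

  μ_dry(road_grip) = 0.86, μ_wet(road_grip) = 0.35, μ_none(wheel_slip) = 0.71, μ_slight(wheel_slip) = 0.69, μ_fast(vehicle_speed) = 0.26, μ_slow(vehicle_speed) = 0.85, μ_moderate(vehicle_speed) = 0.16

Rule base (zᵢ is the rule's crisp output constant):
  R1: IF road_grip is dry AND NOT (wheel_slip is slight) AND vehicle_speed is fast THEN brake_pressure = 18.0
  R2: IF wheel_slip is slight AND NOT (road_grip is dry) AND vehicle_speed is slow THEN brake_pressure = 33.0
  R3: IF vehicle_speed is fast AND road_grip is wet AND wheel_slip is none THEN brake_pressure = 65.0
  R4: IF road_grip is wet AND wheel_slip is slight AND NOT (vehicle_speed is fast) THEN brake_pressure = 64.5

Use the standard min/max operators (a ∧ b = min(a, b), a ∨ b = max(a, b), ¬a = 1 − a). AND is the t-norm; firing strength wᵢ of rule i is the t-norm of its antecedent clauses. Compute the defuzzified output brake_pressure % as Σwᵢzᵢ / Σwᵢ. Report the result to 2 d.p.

R1 (z=18.0): dry=0.86, ¬slight=1−0.69=0.31, fast=0.26; AND[min(a, b)] → w = 0.26
R2 (z=33.0): slight=0.69, ¬dry=1−0.86=0.14, slow=0.85; AND[min(a, b)] → w = 0.14
R3 (z=65.0): fast=0.26, wet=0.35, none=0.71; AND[min(a, b)] → w = 0.26
R4 (z=64.5): wet=0.35, slight=0.69, ¬fast=1−0.26=0.74; AND[min(a, b)] → w = 0.35
Weighted average = (0.26·18.0 + 0.14·33.0 + 0.26·65.0 + 0.35·64.5) / (0.26 + 0.14 + 0.26 + 0.35)
  = 48.7750 / 1.0100 = 48.29

48.29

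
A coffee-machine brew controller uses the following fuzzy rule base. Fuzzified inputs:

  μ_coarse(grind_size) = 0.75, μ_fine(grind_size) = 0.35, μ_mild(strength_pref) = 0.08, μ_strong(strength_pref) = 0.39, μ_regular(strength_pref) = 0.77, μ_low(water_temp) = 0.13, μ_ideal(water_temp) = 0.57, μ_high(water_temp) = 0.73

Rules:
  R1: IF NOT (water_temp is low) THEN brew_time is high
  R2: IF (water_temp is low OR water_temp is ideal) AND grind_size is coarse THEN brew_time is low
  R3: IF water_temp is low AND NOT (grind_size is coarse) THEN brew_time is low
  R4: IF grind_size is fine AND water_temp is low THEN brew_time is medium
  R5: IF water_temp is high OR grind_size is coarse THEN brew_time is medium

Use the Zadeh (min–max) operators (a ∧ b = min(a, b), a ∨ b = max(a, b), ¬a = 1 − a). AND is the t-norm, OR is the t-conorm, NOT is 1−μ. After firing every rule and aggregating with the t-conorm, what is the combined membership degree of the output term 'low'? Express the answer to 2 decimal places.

0.57

R1: ¬low=1−0.13=0.87 → w = 0.87
R2: (low=0.13 OR ideal=0.57) = 0.57; AND[min(a, b)] with coarse=0.75 → w = 0.57
R3: low=0.13, ¬coarse=1−0.75=0.25; AND[min(a, b)] → w = 0.13
R4: fine=0.35, low=0.13; AND[min(a, b)] → w = 0.13
R5: high=0.73, coarse=0.75; OR[max(a, b)] → w = 0.75
Rules with consequent 'low': {R2, R3} → strengths 0.57, 0.13
Aggregate via t-conorm [max(a, b)]: 0.57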